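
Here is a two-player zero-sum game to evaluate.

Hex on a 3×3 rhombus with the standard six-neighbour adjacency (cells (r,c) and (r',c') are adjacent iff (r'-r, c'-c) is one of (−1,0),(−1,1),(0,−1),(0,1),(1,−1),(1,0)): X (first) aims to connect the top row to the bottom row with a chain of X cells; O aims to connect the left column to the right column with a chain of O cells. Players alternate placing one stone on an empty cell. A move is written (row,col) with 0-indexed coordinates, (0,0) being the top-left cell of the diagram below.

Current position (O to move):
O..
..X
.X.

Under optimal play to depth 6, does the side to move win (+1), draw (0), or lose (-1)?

p1 O@[O../..X/.X.]: (0,1)[OO./..X/.X.]-1 (0,2)[O.O/..X/.X.]+1* (1,0)[O../O.X/.X.]-1 (1,1)[O../.OX/.X.]-1 (2,0)[O../..X/OX.]-1 (2,2)[O../..X/.XO]-1
p2 X@[O.O/..X/.X.]: (0,1)[OXO/..X/.X.]-1* (1,0)[O.O/X.X/.X.]-1 (1,1)[O.O/.XX/.X.]-1 (2,0)[O.O/..X/XX.]-1 (2,2)[O.O/..X/.XX]-1
p3 O@[OXO/..X/.X.]: (1,0)[OXO/O.X/.X.]-1 (1,1)[OXO/.OX/.X.]+1* (2,0)[OXO/..X/OX.]-1 (2,2)[OXO/..X/.XO]-1
p4 X@[OXO/.OX/.X.]: (1,0)[OXO/XOX/.X.]-1* (2,0)[OXO/.OX/XX.]-1 (2,2)[OXO/.OX/.XX]-1
p5 O@[OXO/XOX/.X.]: (2,0)[OXO/XOX/OX.]+1* (2,2)[OXO/XOX/.XO]-1
p6 X@[OXO/XOX/OX.] terminal -1; root [O../..X/.X.] d6

value(O../..X/.X., O) = +1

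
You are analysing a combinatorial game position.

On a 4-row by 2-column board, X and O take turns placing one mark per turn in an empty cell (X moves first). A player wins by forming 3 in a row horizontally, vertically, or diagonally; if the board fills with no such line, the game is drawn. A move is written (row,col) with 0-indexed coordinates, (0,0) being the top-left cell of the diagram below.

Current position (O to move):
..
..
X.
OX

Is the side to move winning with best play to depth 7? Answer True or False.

O winning at [../../X./OX]: False

[../../X./OX] O move#1: (0,0):+0/O./../X./OX*, (0,1):+0/.O/../X./OX, (1,0):+0/../O./X./OX, (1,1):+0/../.O/X./OX, (2,1):+0/../../XO/OX
[O./../X./OX] X move#2: (0,1):+0/OX/../X./OX*, (1,0):+0/O./X./X./OX, (1,1):+0/O./.X/X./OX, (2,1):+0/O./../XX/OX
[OX/../X./OX] O move#3: (1,0):+0/OX/O./X./OX*, (1,1):+0/OX/.O/X./OX, (2,1):+0/OX/../XO/OX
[OX/O./X./OX] X move#4: (1,1):+0/OX/OX/X./OX*, (2,1):+0/OX/O./XX/OX
[OX/OX/X./OX] O move#5: (2,1):+0/OX/OX/XO/OX*
[OX/OX/XO/OX] end (terminal +0, X#6); searched ../../X./OX to 7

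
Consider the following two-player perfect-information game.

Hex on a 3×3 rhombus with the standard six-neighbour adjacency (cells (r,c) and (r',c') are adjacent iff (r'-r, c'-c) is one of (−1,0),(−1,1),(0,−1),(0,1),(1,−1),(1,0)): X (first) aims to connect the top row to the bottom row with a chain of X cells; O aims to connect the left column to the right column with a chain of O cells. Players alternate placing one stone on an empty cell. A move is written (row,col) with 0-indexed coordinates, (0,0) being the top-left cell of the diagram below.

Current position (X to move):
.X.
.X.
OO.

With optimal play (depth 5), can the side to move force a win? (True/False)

X winning at [.X./.X./OO.]: False

[.X./.X./OO.] X move#1: (0,0):-1/XX./.X./OO.*, (0,2):-1/.XX/.X./OO., (1,0):-1/.X./XX./OO., (1,2):-1/.X./.XX/OO., (2,2):-1/.X./.X./OOX
[XX./.X./OO.] O move#2: (0,2):+1/XXO/.X./OO.*, (1,0):+1/XX./OX./OO., (1,2):+1/XX./.XO/OO., (2,2):+1/XX./.X./OOO
[XXO/.X./OO.] X move#3: (1,0):-1/XXO/XX./OO.*, (1,2):-1/XXO/.XX/OO., (2,2):-1/XXO/.X./OOX
[XXO/XX./OO.] O move#4: (1,2):+1/XXO/XXO/OO.*, (2,2):+1/XXO/XX./OOO
[XXO/XXO/OO.] end (terminal -1, X#5); searched .X./.X./OO. to 5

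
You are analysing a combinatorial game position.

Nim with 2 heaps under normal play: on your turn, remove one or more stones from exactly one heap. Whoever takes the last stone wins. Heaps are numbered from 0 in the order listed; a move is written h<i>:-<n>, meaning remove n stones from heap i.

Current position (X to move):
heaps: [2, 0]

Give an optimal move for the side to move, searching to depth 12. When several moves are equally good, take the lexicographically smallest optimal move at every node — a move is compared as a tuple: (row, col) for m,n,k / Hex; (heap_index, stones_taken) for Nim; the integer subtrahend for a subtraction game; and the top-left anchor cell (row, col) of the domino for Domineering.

p1 X@[(2,0)]: h0:-1[(1,0)]-1 h0:-2[(0,0)]+1*
p2 O@[(0,0)] terminal -1; root [(2,0)] d12

X's best at [(2,0)]: h0:-2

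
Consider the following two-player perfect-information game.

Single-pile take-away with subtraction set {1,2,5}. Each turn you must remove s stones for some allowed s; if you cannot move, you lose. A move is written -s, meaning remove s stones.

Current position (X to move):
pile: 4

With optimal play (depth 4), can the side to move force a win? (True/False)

[4] X move#1: -1:+1/3*, -2:-1/2
[3] O move#2: -1:-1/2*, -2:-1/1
[2] X move#3: -1:-1/1, -2:+1/0*
[0] end (terminal -1, O#4); searched 4 to 4

X winning at [4]: True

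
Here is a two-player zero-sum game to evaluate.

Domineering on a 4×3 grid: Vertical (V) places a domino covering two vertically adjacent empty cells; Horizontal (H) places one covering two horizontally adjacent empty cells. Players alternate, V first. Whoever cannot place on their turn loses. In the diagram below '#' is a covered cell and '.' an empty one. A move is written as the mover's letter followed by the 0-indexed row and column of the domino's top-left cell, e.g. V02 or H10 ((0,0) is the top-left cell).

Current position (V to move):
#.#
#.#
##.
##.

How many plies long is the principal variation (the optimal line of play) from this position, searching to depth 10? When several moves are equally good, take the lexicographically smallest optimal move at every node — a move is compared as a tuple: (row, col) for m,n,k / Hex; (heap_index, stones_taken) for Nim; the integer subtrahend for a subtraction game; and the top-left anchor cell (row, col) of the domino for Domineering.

ply 1, V at #.#/#.#/##./##. | V01=+1→###/###/##./##.*; V22=+1→#.#/#.#/###/###
ply 2: ###/###/##./##. is terminal -1 (H); from #.#/#.#/##./##. depth 10

PV length from [#.#/#.#/##./##.]: 1 ply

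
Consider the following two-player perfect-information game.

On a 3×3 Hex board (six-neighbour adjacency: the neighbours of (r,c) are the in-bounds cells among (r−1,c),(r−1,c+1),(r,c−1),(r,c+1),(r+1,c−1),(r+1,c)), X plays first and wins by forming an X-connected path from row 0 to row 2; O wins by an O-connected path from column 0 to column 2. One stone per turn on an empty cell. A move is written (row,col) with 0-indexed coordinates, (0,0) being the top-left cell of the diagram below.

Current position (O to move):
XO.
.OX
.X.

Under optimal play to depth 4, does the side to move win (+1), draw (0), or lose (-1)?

[XO./.OX/.X.] O move#1: (0,2):+1/XOO/.OX/.X.*, (1,0):-1/XO./OOX/.X., (2,0):-1/XO./.OX/OX., (2,2):-1/XO./.OX/.XO
[XOO/.OX/.X.] X move#2: (1,0):-1/XOO/XOX/.X.*, (2,0):-1/XOO/.OX/XX., (2,2):-1/XOO/.OX/.XX
[XOO/XOX/.X.] O move#3: (2,0):+1/XOO/XOX/OX.*, (2,2):-1/XOO/XOX/.XO
[XOO/XOX/OX.] end (terminal -1, X#4); searched XO./.OX/.X. to 4

value(XO./.OX/.X., O) = +1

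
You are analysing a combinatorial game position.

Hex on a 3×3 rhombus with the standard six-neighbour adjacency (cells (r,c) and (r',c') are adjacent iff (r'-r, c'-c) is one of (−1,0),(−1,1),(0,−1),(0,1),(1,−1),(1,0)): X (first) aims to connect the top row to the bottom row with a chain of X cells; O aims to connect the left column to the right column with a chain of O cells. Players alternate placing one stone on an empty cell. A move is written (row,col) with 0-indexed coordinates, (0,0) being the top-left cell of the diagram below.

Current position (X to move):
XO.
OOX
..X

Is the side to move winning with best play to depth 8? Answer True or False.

[XO./OOX/..X] X move#1: (0,2):+1/XOX/OOX/..X*, (2,0):-1/XO./OOX/X.X, (2,1):-1/XO./OOX/.XX
[XOX/OOX/..X] end (terminal -1, O#2); searched XO./OOX/..X to 8

X winning at [XO./OOX/..X]: True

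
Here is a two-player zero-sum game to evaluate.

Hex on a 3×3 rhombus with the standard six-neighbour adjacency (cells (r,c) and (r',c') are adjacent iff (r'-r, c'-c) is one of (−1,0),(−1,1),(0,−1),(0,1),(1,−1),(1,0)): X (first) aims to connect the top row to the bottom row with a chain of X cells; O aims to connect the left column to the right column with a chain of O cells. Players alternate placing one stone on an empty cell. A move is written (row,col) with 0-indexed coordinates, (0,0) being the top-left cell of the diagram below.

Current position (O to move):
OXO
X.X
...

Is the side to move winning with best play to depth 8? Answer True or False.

p1 O@[OXO/X.X/...]: (1,1)[OXO/XOX/...]-1* (2,0)[OXO/X.X/O..]-1 (2,1)[OXO/X.X/.O.]-1 (2,2)[OXO/X.X/..O]-1
p2 X@[OXO/XOX/...]: (2,0)[OXO/XOX/X..]+1* (2,1)[OXO/XOX/.X.]-1 (2,2)[OXO/XOX/..X]-1
p3 O@[OXO/XOX/X..] terminal -1; root [OXO/X.X/...] d8

O winning at [OXO/X.X/...]: False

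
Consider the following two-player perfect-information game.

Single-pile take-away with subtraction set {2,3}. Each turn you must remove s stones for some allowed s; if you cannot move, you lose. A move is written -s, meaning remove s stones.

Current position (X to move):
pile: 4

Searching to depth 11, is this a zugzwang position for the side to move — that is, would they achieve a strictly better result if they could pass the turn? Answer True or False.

zugzwang(4, X) = False

[4] X move#1: -2:-1/2, -3:+1/1*
[1] end (terminal -1, O#2); searched 4 to 11
if X skipped the turn, O would face:
~ [4] O move#1: -2:-1/2, -3:+1/1*
~ [1] end (terminal -1, X#2); searched 4 to 11
compare (X): move=+1 vs pass=-1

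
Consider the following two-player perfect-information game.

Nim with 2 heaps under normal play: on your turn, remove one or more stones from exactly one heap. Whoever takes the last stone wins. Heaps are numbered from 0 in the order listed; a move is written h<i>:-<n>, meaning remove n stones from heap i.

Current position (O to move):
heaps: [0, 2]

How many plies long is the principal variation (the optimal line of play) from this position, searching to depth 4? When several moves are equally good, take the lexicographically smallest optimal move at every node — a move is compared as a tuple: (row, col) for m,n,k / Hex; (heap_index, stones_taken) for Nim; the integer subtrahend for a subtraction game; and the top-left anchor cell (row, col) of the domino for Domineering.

p1 O@[(0,2)]: h1:-1[(0,1)]-1 h1:-2[(0,0)]+1*
p2 X@[(0,0)] terminal -1; root [(0,2)] d4

PV length from [(0,2)]: 1 ply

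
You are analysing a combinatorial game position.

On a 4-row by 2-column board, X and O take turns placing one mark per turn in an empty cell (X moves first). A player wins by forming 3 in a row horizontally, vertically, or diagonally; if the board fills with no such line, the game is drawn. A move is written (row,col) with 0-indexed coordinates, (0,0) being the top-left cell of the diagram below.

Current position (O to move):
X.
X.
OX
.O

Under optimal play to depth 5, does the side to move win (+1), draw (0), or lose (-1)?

ply 1, O at X./X./OX/.O | (0,1)=+0→XO/X./OX/.O*; (1,1)=+0→X./XO/OX/.O; (3,0)=+0→X./X./OX/OO
ply 2, X at XO/X./OX/.O | (1,1)=+0→XO/XX/OX/.O*; (3,0)=+0→XO/X./OX/XO
ply 3, O at XO/XX/OX/.O | (3,0)=+0→XO/XX/OX/OO*
ply 4: XO/XX/OX/OO is terminal +0 (X); from X./X./OX/.O depth 5

value(X./X./OX/.O, O) = 0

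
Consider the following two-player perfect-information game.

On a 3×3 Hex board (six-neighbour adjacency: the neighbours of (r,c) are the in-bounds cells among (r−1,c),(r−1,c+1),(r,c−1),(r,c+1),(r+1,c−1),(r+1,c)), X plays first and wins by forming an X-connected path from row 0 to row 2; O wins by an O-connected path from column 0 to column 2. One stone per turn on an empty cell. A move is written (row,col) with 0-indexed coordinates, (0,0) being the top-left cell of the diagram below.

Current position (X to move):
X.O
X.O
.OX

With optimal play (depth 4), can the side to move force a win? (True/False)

X winning at [X.O/X.O/.OX]: True

p1 X@[X.O/X.O/.OX]: (0,1)[XXO/X.O/.OX]-1 (1,1)[X.O/XXO/.OX]-1 (2,0)[X.O/X.O/XOX]+1*
p2 O@[X.O/X.O/XOX] terminal -1; root [X.O/X.O/.OX] d4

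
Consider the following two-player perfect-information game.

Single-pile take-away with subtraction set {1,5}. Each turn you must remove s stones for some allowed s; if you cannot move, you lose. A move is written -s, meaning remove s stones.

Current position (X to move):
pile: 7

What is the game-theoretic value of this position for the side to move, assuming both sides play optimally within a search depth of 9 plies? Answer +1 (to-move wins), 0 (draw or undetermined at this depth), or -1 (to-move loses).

ply 1, X at 7 | -1=+1→6*; -5=+1→2
ply 2, O at 6 | -1=-1→5*; -5=-1→1
ply 3, X at 5 | -1=+1→4*; -5=+1→0
ply 4, O at 4 | -1=-1→3*
ply 5, X at 3 | -1=+1→2*
ply 6, O at 2 | -1=-1→1*
ply 7, X at 1 | -1=+1→0*
ply 8: 0 is terminal -1 (O); from 7 depth 9

value(7, X) = +1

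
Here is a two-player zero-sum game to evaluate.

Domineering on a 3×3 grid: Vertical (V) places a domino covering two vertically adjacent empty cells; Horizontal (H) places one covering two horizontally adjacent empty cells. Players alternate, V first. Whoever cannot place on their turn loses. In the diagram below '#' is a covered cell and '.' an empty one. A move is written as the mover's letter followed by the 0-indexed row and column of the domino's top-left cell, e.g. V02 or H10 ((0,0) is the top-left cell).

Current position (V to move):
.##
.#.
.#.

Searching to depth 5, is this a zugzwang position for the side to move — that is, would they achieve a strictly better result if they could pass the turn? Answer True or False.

ply 1, V at .##/.#./.#. | V00=+1→###/##./.#.*; V10=+1→.##/##./##.; V12=+1→.##/.##/.##
ply 2: ###/##./.#. is terminal -1 (H); from .##/.#./.#. depth 5
pass branch (H moves first from the same position):
  | ply 1: .##/.#./.#. is terminal -1 (H); from .##/.#./.#. depth 5
V moving scores +1; V passing scores +1

zugzwang(.##/.#./.#., V) = False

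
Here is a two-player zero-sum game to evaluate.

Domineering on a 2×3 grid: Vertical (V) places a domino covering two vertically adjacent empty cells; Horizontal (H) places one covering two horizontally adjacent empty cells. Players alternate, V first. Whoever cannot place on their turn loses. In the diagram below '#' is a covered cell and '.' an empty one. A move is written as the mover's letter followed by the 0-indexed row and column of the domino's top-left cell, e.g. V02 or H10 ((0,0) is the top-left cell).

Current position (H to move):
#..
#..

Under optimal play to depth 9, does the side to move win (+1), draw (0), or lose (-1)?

value(#../#.., H) = +1

ply 1, H at #../#.. | H01=+1→###/#..*; H11=+1→#../###
ply 2: ###/#.. is terminal -1 (V); from #../#.. depth 9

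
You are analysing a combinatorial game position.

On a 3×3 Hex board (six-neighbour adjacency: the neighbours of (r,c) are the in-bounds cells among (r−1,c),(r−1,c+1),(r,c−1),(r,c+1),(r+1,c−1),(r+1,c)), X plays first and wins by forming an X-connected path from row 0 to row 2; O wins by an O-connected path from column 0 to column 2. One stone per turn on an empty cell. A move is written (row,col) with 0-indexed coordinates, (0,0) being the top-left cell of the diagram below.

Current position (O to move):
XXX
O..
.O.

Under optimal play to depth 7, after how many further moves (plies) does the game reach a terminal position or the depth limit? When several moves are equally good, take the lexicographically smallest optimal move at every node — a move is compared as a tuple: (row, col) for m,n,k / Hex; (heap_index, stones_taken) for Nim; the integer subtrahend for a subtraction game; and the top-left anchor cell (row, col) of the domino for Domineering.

PV length from [XXX/O../.O.]: 3 plies

ply 1, O at XXX/O../.O. | (1,1)=+1→XXX/OO./.O.*; (1,2)=+1→XXX/O.O/.O.; (2,0)=+1→XXX/O../OO.; (2,2)=+1→XXX/O../.OO
ply 2, X at XXX/OO./.O. | (1,2)=-1→XXX/OOX/.O.*; (2,0)=-1→XXX/OO./XO.; (2,2)=-1→XXX/OO./.OX
ply 3, O at XXX/OOX/.O. | (2,0)=-1→XXX/OOX/OO.; (2,2)=+1→XXX/OOX/.OO*
ply 4: XXX/OOX/.OO is terminal -1 (X); from XXX/O../.O. depth 7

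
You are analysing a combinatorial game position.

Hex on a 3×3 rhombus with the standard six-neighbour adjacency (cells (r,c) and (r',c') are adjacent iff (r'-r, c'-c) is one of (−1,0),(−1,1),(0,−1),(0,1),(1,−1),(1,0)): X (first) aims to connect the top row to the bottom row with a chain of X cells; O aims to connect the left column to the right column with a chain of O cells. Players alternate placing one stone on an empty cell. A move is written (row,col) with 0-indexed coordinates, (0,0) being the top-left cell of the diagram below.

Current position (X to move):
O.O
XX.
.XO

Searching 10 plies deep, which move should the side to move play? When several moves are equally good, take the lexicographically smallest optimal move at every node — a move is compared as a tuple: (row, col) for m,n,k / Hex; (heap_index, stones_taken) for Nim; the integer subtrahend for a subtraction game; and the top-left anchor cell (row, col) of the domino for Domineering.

[O.O/XX./.XO] X move#1: (0,1):+1/OXO/XX./.XO*, (1,2):-1/O.O/XXX/.XO, (2,0):-1/O.O/XX./XXO
[OXO/XX./.XO] end (terminal -1, O#2); searched O.O/XX./.XO to 10

X's best at [O.O/XX./.XO]: (0,1)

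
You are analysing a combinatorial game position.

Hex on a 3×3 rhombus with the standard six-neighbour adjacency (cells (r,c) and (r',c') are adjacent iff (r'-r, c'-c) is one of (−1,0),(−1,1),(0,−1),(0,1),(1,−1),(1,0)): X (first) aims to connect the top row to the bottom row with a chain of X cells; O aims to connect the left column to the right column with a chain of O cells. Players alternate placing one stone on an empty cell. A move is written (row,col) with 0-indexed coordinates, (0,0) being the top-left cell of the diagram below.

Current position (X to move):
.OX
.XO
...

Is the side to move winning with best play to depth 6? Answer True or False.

X winning at [.OX/.XO/...]: True

ply 1, X at .OX/.XO/... | (0,0)=+1→XOX/.XO/...*; (1,0)=+1→.OX/XXO/...; (2,0)=+1→.OX/.XO/X..; (2,1)=+1→.OX/.XO/.X.; (2,2)=+1→.OX/.XO/..X
ply 2, O at XOX/.XO/... | (1,0)=-1→XOX/OXO/...*; (2,0)=-1→XOX/.XO/O..; (2,1)=-1→XOX/.XO/.O.; (2,2)=-1→XOX/.XO/..O
ply 3, X at XOX/OXO/... | (2,0)=+1→XOX/OXO/X..*; (2,1)=+1→XOX/OXO/.X.; (2,2)=+1→XOX/OXO/..X
ply 4: XOX/OXO/X.. is terminal -1 (O); from .OX/.XO/... depth 6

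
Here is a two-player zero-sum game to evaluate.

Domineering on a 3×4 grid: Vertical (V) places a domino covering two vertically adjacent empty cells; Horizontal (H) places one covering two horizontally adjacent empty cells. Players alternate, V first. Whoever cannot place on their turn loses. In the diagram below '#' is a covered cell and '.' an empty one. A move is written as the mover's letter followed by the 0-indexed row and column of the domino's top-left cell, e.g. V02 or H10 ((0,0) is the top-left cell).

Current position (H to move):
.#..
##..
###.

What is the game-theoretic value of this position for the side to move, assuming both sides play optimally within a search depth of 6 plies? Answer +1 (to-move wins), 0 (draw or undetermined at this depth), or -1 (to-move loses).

value(.#../##../###., H) = +1

[.#../##../###.] H move#1: H02:-1/.###/##../###., H12:+1/.#../####/###.*
[.#../####/###.] end (terminal -1, V#2); searched .#../##../###. to 6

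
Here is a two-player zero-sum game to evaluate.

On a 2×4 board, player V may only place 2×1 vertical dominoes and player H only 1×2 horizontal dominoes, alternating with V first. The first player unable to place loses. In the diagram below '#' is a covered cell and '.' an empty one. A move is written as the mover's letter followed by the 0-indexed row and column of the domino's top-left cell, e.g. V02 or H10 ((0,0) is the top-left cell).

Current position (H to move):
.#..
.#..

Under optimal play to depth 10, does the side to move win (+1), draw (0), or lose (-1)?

value(.#../.#.., H) = +1

p1 H@[.#../.#..]: H02[.###/.#..]+1* H12[.#../.###]+1
p2 V@[.###/.#..]: V00[####/##..]-1*
p3 H@[####/##..]: H12[####/####]+1*
p4 V@[####/####] terminal -1; root [.#../.#..] d10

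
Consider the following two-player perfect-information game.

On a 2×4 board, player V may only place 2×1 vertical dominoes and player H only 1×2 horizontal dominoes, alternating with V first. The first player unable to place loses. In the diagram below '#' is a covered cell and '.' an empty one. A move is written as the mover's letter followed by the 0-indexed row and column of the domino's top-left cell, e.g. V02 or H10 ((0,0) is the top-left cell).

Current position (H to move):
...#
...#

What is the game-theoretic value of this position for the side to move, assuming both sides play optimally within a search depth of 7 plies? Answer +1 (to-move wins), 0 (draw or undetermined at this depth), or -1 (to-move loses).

ply 1, H at ...#/...# | H00=+1→##.#/...#*; H01=+1→.###/...#; H10=+1→...#/##.#; H11=+1→...#/.###
ply 2, V at ##.#/...# | V02=-1→####/..##*
ply 3, H at ####/..## | H10=+1→####/####*
ply 4: ####/#### is terminal -1 (V); from ...#/...# depth 7

value(...#/...#, H) = +1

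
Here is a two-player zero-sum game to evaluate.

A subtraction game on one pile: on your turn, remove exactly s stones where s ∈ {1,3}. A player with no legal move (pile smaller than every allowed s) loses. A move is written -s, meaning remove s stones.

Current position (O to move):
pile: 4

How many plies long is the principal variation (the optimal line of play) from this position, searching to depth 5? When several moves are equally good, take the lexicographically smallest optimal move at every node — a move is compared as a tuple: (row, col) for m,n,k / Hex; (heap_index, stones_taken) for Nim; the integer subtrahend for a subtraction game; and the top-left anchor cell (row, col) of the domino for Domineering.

ply 1, O at 4 | -1=-1→3*; -3=-1→1
ply 2, X at 3 | -1=+1→2*; -3=+1→0
ply 3, O at 2 | -1=-1→1*
ply 4, X at 1 | -1=+1→0*
ply 5: 0 is terminal -1 (O); from 4 depth 5

PV length from [4]: 4 plies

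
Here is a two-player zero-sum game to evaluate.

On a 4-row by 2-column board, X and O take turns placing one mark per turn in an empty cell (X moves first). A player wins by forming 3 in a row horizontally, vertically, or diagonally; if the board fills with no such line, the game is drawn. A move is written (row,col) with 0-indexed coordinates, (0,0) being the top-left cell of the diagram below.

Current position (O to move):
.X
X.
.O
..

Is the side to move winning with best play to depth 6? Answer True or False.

[.X/X./.O/..] O move#1: (0,0):+0/OX/X./.O/..*, (1,1):+0/.X/XO/.O/.., (2,0):+0/.X/X./OO/.., (3,0):+0/.X/X./.O/O., (3,1):+0/.X/X./.O/.O
[OX/X./.O/..] X move#2: (1,1):+0/OX/XX/.O/..*, (2,0):+0/OX/X./XO/.., (3,0):+0/OX/X./.O/X., (3,1):+0/OX/X./.O/.X
[OX/XX/.O/..] O move#3: (2,0):+0/OX/XX/OO/..*, (3,0):+0/OX/XX/.O/O., (3,1):+0/OX/XX/.O/.O
[OX/XX/OO/..] X move#4: (3,0):+0/OX/XX/OO/X.*, (3,1):+0/OX/XX/OO/.X
[OX/XX/OO/X.] O move#5: (3,1):+0/OX/XX/OO/XO*
[OX/XX/OO/XO] end (terminal +0, X#6); searched .X/X./.O/.. to 6

O winning at [.X/X./.O/..]: False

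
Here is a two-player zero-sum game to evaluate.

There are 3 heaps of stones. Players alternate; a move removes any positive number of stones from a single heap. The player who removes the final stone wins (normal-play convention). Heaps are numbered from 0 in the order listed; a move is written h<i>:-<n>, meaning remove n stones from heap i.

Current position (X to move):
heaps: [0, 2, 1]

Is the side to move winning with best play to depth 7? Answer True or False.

X winning at [(0,2,1)]: True

ply 1, X at (0,2,1) | h1:-1=+1→(0,1,1)*; h1:-2=-1→(0,0,1); h2:-1=-1→(0,2,0)
ply 2, O at (0,1,1) | h1:-1=-1→(0,0,1)*; h2:-1=-1→(0,1,0)
ply 3, X at (0,0,1) | h2:-1=+1→(0,0,0)*
ply 4: (0,0,0) is terminal -1 (O); from (0,2,1) depth 7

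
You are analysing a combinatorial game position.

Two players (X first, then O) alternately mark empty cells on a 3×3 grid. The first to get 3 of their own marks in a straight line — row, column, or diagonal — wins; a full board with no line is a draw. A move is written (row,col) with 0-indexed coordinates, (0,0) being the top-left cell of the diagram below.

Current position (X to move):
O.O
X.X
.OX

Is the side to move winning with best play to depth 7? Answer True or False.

[O.O/X.X/.OX] X move#1: (0,1):+0/OXO/X.X/.OX, (1,1):+1/O.O/XXX/.OX*, (2,0):-1/O.O/X.X/XOX
[O.O/XXX/.OX] end (terminal -1, O#2); searched O.O/X.X/.OX to 7

X winning at [O.O/X.X/.OX]: True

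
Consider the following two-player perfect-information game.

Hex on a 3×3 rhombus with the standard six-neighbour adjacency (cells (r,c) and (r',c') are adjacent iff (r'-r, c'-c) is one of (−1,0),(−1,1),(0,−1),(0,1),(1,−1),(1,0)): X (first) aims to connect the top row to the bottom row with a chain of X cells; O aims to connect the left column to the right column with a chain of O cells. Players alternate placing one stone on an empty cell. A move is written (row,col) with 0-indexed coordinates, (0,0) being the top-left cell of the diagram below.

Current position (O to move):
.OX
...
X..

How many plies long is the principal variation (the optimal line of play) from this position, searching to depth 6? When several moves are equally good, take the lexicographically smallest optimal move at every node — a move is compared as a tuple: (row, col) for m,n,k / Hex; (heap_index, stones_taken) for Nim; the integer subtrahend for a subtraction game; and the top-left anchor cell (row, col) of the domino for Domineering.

PV length from [.OX/.../X..]: 6 plies

ply 1, O at .OX/.../X.. | (0,0)=-1→OOX/.../X..*; (1,0)=-1→.OX/O../X..; (1,1)=-1→.OX/.O./X..; (1,2)=-1→.OX/..O/X..; (2,1)=-1→.OX/.../XO.; (2,2)=-1→.OX/.../X.O
ply 2, X at OOX/.../X.. | (1,0)=+1→OOX/X../X..*; (1,1)=+1→OOX/.X./X..; (1,2)=+1→OOX/..X/X..; (2,1)=+1→OOX/.../XX.; (2,2)=+1→OOX/.../X.X
ply 3, O at OOX/X../X.. | (1,1)=-1→OOX/XO./X..*; (1,2)=-1→OOX/X.O/X..; (2,1)=-1→OOX/X../XO.; (2,2)=-1→OOX/X../X.O
ply 4, X at OOX/XO./X.. | (1,2)=+1→OOX/XOX/X..*; (2,1)=-1→OOX/XO./XX.; (2,2)=-1→OOX/XO./X.X
ply 5, O at OOX/XOX/X.. | (2,1)=-1→OOX/XOX/XO.*; (2,2)=-1→OOX/XOX/X.O
ply 6, X at OOX/XOX/XO. | (2,2)=+1→OOX/XOX/XOX*
ply 7: OOX/XOX/XOX is terminal -1 (O); from .OX/.../X.. depth 6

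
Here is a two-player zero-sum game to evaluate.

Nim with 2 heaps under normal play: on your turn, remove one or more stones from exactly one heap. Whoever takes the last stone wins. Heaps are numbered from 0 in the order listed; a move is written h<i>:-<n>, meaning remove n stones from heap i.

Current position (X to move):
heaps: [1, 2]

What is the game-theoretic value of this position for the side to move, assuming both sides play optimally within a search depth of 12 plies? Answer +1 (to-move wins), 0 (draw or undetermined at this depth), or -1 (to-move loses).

value((1,2), X) = +1

p1 X@[(1,2)]: h0:-1[(0,2)]-1 h1:-1[(1,1)]+1* h1:-2[(1,0)]-1
p2 O@[(1,1)]: h0:-1[(0,1)]-1* h1:-1[(1,0)]-1
p3 X@[(0,1)]: h1:-1[(0,0)]+1*
p4 O@[(0,0)] terminal -1; root [(1,2)] d12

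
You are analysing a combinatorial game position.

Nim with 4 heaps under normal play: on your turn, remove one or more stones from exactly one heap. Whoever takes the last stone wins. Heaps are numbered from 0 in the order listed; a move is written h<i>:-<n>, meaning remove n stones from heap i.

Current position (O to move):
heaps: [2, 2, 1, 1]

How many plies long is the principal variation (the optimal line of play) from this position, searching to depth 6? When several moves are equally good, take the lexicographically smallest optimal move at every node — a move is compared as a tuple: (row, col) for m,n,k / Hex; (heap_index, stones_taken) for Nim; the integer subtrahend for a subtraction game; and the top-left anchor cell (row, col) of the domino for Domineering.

p1 O@[(2,2,1,1)]: h0:-1[(1,2,1,1)]-1* h0:-2[(0,2,1,1)]-1 h1:-1[(2,1,1,1)]-1 h1:-2[(2,0,1,1)]-1 h2:-1[(2,2,0,1)]-1 h3:-1[(2,2,1,0)]-1
p2 X@[(1,2,1,1)]: h0:-1[(0,2,1,1)]-1 h1:-1[(1,1,1,1)]+1* h1:-2[(1,0,1,1)]-1 h2:-1[(1,2,0,1)]-1 h3:-1[(1,2,1,0)]-1
p3 O@[(1,1,1,1)]: h0:-1[(0,1,1,1)]-1* h1:-1[(1,0,1,1)]-1 h2:-1[(1,1,0,1)]-1 h3:-1[(1,1,1,0)]-1
p4 X@[(0,1,1,1)]: h1:-1[(0,0,1,1)]+1* h2:-1[(0,1,0,1)]+1 h3:-1[(0,1,1,0)]+1
p5 O@[(0,0,1,1)]: h2:-1[(0,0,0,1)]-1* h3:-1[(0,0,1,0)]-1
p6 X@[(0,0,0,1)]: h3:-1[(0,0,0,0)]+1*
p7 O@[(0,0,0,0)] terminal -1; root [(2,2,1,1)] d6

PV length from [(2,2,1,1)]: 6 plies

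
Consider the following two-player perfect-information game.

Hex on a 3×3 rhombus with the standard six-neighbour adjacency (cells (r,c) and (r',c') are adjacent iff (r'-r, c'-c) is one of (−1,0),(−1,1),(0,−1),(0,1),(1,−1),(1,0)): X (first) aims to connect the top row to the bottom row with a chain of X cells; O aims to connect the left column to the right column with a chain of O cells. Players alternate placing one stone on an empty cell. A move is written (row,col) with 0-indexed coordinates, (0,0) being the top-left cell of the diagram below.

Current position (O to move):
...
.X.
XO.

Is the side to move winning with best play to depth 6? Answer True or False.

O winning at [.../.X./XO.]: False

p1 O@[.../.X./XO.]: (0,0)[O../.X./XO.]-1* (0,1)[.O./.X./XO.]-1 (0,2)[..O/.X./XO.]-1 (1,0)[.../OX./XO.]-1 (1,2)[.../.XO/XO.]-1 (2,2)[.../.X./XOO]-1
p2 X@[O../.X./XO.]: (0,1)[OX./.X./XO.]+1* (0,2)[O.X/.X./XO.]+1 (1,0)[O../XX./XO.]+1 (1,2)[O../.XX/XO.]+1 (2,2)[O../.X./XOX]+1
p3 O@[OX./.X./XO.] terminal -1; root [.../.X./XO.] d6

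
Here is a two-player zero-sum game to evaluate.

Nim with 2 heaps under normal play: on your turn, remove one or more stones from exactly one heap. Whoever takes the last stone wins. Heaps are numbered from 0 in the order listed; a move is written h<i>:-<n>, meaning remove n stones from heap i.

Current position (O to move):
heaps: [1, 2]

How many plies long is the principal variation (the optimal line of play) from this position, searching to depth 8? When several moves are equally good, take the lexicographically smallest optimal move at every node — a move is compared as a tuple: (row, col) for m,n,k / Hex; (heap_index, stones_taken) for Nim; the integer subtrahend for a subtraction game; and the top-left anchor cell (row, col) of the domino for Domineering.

PV length from [(1,2)]: 3 plies

ply 1, O at (1,2) | h0:-1=-1→(0,2); h1:-1=+1→(1,1)*; h1:-2=-1→(1,0)
ply 2, X at (1,1) | h0:-1=-1→(0,1)*; h1:-1=-1→(1,0)
ply 3, O at (0,1) | h1:-1=+1→(0,0)*
ply 4: (0,0) is terminal -1 (X); from (1,2) depth 8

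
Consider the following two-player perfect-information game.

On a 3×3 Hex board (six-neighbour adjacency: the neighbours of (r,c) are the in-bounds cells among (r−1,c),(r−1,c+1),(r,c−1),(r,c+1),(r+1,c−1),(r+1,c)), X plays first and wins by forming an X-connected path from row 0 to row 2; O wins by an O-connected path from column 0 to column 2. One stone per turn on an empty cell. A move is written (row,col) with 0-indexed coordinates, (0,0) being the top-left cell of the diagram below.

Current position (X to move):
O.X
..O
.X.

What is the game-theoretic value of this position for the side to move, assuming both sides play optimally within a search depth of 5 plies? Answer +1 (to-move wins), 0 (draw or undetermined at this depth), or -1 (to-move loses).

value(O.X/..O/.X., X) = +1

p1 X@[O.X/..O/.X.]: (0,1)[OXX/..O/.X.]-1 (1,0)[O.X/X.O/.X.]-1 (1,1)[O.X/.XO/.X.]+1* (2,0)[O.X/..O/XX.]-1 (2,2)[O.X/..O/.XX]-1
p2 O@[O.X/.XO/.X.] terminal -1; root [O.X/..O/.X.] d5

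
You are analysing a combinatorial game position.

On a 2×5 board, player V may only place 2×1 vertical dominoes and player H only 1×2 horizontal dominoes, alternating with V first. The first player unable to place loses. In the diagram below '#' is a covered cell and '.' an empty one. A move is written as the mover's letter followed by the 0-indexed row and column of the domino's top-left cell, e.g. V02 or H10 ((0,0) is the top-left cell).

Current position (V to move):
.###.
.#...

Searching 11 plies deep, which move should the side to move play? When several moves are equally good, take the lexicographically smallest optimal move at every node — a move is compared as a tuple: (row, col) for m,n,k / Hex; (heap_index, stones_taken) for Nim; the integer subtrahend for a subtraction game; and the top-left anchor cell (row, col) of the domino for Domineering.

V's best at [.###./.#...]: V04

[.###./.#...] V move#1: V00:-1/####./##..., V04:+1/.####/.#..#*
[.####/.#..#] H move#2: H12:-1/.####/.####*
[.####/.####] V move#3: V00:+1/#####/#####*
[#####/#####] end (terminal -1, H#4); searched .###./.#... to 11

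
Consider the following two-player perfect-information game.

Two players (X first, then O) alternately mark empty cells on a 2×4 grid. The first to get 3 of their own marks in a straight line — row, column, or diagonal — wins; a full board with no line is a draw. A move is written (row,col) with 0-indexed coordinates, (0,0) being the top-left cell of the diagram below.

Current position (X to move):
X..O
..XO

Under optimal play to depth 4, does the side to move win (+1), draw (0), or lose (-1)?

value(X..O/..XO, X) = 0

[X..O/..XO] X move#1: (0,1):+0/XX.O/..XO*, (0,2):+0/X.XO/..XO, (1,0):+0/X..O/X.XO, (1,1):+0/X..O/.XXO
[XX.O/..XO] O move#2: (0,2):+0/XXOO/..XO*, (1,0):-1/XX.O/O.XO, (1,1):-1/XX.O/.OXO
[XXOO/..XO] X move#3: (1,0):+0/XXOO/X.XO*, (1,1):+0/XXOO/.XXO
[XXOO/X.XO] O move#4: (1,1):+0/XXOO/XOXO*
[XXOO/XOXO] end (terminal +0, X#5); searched X..O/..XO to 4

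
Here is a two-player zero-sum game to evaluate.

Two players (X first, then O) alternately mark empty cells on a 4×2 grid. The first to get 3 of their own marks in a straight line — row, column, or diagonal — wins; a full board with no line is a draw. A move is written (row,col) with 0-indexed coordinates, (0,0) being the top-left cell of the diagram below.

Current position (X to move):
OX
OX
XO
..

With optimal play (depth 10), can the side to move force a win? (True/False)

X winning at [OX/OX/XO/..]: False

p1 X@[OX/OX/XO/..]: (3,0)[OX/OX/XO/X.]+0* (3,1)[OX/OX/XO/.X]+0
p2 O@[OX/OX/XO/X.]: (3,1)[OX/OX/XO/XO]+0*
p3 X@[OX/OX/XO/XO] terminal +0; root [OX/OX/XO/..] d10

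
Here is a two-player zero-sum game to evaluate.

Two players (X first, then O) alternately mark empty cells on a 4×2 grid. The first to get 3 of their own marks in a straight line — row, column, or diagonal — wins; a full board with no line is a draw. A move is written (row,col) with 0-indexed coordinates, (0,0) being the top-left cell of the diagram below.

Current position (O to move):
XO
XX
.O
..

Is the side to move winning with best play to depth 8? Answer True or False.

[XO/XX/.O/..] O move#1: (2,0):+0/XO/XX/OO/..*, (3,0):-1/XO/XX/.O/O., (3,1):-1/XO/XX/.O/.O
[XO/XX/OO/..] X move#2: (3,0):+0/XO/XX/OO/X.*, (3,1):+0/XO/XX/OO/.X
[XO/XX/OO/X.] O move#3: (3,1):+0/XO/XX/OO/XO*
[XO/XX/OO/XO] end (terminal +0, X#4); searched XO/XX/.O/.. to 8

O winning at [XO/XX/.O/..]: False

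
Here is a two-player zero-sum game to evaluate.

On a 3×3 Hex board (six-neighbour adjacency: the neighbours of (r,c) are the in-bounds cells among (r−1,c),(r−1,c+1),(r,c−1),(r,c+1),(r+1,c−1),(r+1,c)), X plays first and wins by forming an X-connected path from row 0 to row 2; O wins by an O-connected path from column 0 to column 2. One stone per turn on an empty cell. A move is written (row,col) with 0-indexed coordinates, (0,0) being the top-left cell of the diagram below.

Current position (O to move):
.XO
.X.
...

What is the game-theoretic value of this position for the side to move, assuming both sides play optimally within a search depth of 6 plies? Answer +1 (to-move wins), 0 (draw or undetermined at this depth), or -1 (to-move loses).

value(.XO/.X./..., O) = -1

p1 O@[.XO/.X./...]: (0,0)[OXO/.X./...]-1* (1,0)[.XO/OX./...]-1 (1,2)[.XO/.XO/...]-1 (2,0)[.XO/.X./O..]-1 (2,1)[.XO/.X./.O.]-1 (2,2)[.XO/.X./..O]-1
p2 X@[OXO/.X./...]: (1,0)[OXO/XX./...]+1* (1,2)[OXO/.XX/...]+1 (2,0)[OXO/.X./X..]+1 (2,1)[OXO/.X./.X.]+1 (2,2)[OXO/.X./..X]+1
p3 O@[OXO/XX./...]: (1,2)[OXO/XXO/...]-1* (2,0)[OXO/XX./O..]-1 (2,1)[OXO/XX./.O.]-1 (2,2)[OXO/XX./..O]-1
p4 X@[OXO/XXO/...]: (2,0)[OXO/XXO/X..]+1* (2,1)[OXO/XXO/.X.]+1 (2,2)[OXO/XXO/..X]+1
p5 O@[OXO/XXO/X..] terminal -1; root [.XO/.X./...] d6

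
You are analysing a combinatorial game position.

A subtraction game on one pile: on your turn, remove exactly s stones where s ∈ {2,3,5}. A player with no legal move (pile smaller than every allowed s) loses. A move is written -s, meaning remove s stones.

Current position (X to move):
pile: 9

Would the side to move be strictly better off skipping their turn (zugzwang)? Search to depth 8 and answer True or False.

ply 1, X at 9 | -2=+1→7*; -3=-1→6; -5=-1→4
ply 2, O at 7 | -2=-1→5*; -3=-1→4; -5=-1→2
ply 3, X at 5 | -2=-1→3; -3=-1→2; -5=+1→0*
ply 4: 0 is terminal -1 (O); from 9 depth 8
suppose X passes — search the same position with O to move:
pass> ply 1, O at 9 | -2=+1→7*; -3=-1→6; -5=-1→4
pass> ply 2, X at 7 | -2=-1→5*; -3=-1→4; -5=-1→2
pass> ply 3, O at 5 | -2=-1→3; -3=-1→2; -5=+1→0*
pass> ply 4: 0 is terminal -1 (X); from 9 depth 8
for X: play +1, pass -1

zugzwang(9, X) = False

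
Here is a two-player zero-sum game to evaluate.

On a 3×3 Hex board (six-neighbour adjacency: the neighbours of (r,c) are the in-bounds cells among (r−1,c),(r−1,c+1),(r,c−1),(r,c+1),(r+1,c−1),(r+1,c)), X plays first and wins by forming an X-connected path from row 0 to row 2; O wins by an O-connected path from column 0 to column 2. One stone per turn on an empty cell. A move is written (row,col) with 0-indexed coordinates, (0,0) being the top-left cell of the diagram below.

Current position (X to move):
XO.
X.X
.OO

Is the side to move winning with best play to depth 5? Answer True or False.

X winning at [XO./X.X/.OO]: True

p1 X@[XO./X.X/.OO]: (0,2)[XOX/X.X/.OO]-1 (1,1)[XO./XXX/.OO]-1 (2,0)[XO./X.X/XOO]+1*
p2 O@[XO./X.X/XOO] terminal -1; root [XO./X.X/.OO] d5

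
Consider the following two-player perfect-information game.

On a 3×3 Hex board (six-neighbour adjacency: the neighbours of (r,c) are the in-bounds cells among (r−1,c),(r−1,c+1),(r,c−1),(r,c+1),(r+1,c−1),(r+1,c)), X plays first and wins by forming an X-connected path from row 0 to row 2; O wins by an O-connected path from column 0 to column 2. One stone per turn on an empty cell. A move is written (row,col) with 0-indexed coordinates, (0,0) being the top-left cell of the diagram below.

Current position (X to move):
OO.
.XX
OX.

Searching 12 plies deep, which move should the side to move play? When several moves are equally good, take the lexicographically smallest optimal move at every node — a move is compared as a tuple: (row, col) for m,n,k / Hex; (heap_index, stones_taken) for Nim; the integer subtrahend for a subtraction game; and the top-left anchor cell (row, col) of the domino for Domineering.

X's best at [OO./.XX/OX.]: (0,2)

ply 1, X at OO./.XX/OX. | (0,2)=+1→OOX/.XX/OX.*; (1,0)=-1→OO./XXX/OX.; (2,2)=-1→OO./.XX/OXX
ply 2: OOX/.XX/OX. is terminal -1 (O); from OO./.XX/OX. depth 12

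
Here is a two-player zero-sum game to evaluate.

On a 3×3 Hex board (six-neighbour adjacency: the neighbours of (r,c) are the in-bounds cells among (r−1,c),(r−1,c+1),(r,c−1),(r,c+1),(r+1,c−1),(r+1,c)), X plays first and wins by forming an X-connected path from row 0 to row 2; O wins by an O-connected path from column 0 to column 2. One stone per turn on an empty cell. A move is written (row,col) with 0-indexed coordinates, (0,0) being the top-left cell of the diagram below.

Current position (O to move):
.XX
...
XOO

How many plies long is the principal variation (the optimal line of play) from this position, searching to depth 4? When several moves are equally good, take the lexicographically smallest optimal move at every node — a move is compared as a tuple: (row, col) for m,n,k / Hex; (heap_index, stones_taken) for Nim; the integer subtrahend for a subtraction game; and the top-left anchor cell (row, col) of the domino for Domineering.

PV length from [.XX/.../XOO]: 2 plies

ply 1, O at .XX/.../XOO | (0,0)=-1→OXX/.../XOO*; (1,0)=-1→.XX/O../XOO; (1,1)=-1→.XX/.O./XOO; (1,2)=-1→.XX/..O/XOO
ply 2, X at OXX/.../XOO | (1,0)=+1→OXX/X../XOO*; (1,1)=+1→OXX/.X./XOO; (1,2)=+1→OXX/..X/XOO
ply 3: OXX/X../XOO is terminal -1 (O); from .XX/.../XOO depth 4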